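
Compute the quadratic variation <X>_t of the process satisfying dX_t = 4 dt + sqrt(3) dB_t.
<X>_t = 3*t

For an Itô process dX_t = a(t) dt + b(t) dB_t, the quadratic variation is <X>_t = int_0^t b(s)^2 ds (the drift term does not contribute). Here b(s) = sqrt(3), so
  b(s)^2 = 3.
Integrating from 0 to t:
  <X>_t = int_0^t (3) ds = 3*t.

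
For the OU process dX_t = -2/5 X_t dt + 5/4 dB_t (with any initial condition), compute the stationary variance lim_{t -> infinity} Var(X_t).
lim Var(X_t) = 125/64

The OU SDE dX = -theta X dt + sigma dB admits the integrating factor exp(theta t): d(exp(theta t) X_t) = sigma exp(theta t) dB_t. Integrating from 0 to t gives X_t = x_0 * exp(-theta t) + sigma * int_0^t exp(-theta (t-s)) dB_s for any initial x_0. The Itô integral has variance (by the Itô isometry) sigma^2 * int_0^t exp(-2 theta (t - s)) ds = sigma^2 * (1 - exp(-2 theta t)) / (2 theta), independent of x_0.
With theta = 2/5, sigma = 5/4:
  Var(X_t) = (5/4)^2 * (1 - exp(-2*2/5 t)) / (2 * 2/5) = 125/64 - 125*exp(-4*t/5)/64.
As t -> infinity, exp(-2*2/5 t) -> 0, so the stationary variance is sigma^2 / (2 theta) = 125/64.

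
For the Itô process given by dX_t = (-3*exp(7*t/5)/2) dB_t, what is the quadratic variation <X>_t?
<X>_t = 45*exp(14*t/5)/56 - 45/56

For an Itô process dX_t = a(t) dt + b(t) dB_t, the quadratic variation is <X>_t = int_0^t b(s)^2 ds (the drift term does not contribute). Here b(s) = -3*exp(7*s/5)/2, so
  b(s)^2 = 9*exp(14*s/5)/4.
Integrating from 0 to t:
  <X>_t = int_0^t (9*exp(14*s/5)/4) ds = 45*exp(14*t/5)/56 - 45/56.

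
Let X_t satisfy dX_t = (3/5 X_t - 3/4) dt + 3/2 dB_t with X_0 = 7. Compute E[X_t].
E[X_t] = 23*exp(3*t/5)/4 + 5/4

Taking expectations and using E[dB_t] = 0, the mean m(t) = E[X_t] satisfies the ODE m'(t) = a m(t) + b with m(0) = x_0. With a = 3/5, b = -3/4, x_0 = 7, the solution is
  m(t) = x_0 * exp(a t) + (b/a) * (exp(a t) - 1)
       = 7 * exp((3/5) t) + ((-3/4)/(3/5)) * (exp((3/5) t) - 1)
       = 23*exp(3*t/5)/4 + 5/4.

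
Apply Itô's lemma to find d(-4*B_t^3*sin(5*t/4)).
d(-4*B_t^3*sin(5*t/4)) = (-B_t*(5*B_t^2*cos(5*t/4) + 12*sin(5*t/4))) dt + (-12*B_t^2*sin(5*t/4)) dB_t

Itô's formula for f(t, x): d f(t, B_t) = (f_t + (1/2) f_xx) dt + f_x dB_t. Compute partials of f(t, x) = -4*x^3*sin(5*t/4):
  f_t(t,x)  = -5*x^3*cos(5*t/4)
  f_x(t,x)  = -12*x^2*sin(5*t/4)
  f_xx(t,x) = -24*x*sin(5*t/4)
Assemble drift = f_t + (1/2) f_xx = -x*(5*x^2*cos(5*t/4) + 12*sin(5*t/4)) and diffusion = f_x = -12*x^2*sin(5*t/4). Substituting x = B_t:
  d(-4*B_t^3*sin(5*t/4)) = (-B_t*(5*B_t^2*cos(5*t/4) + 12*sin(5*t/4))) dt + (-12*B_t^2*sin(5*t/4)) dB_t.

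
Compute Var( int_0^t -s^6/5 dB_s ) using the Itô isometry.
Var = t^13/325

The Itô integral of a deterministic integrand f(s) has mean 0 because each increment f(s) * (B_{s+ds} - B_s) has mean 0. By the Itô isometry:
  Var( int_0^t f(s) dB_s ) = E[ (int_0^t f(s) dB_s)^2 ] = int_0^t f(s)^2 ds.
Here f(s) = -s^6/5, so f(s)^2 = s^12/25. Integrate:
  int_0^t (s^12/25) ds = t^13/325.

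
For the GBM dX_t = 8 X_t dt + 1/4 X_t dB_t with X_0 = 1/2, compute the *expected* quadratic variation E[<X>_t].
E[<X>_t] = exp(257*t/16)/1028 - 1/1028

<X>_t = int_0^t ((1/4) * X_s)^2 ds. Taking expectation inside the integral: E[<X>_t] = (1/4)^2 * int_0^t E[X_s^2] ds. For GBM, E[X_s^2] = x_0^2 * exp((2 mu + sigma^2) s). Integrating:
  E[<X>_t] = (1/4)^2 * (1/2)^2 * (exp((2*8 + (1/4)^2) t) - 1) / (2*8 + (1/4)^2)
           = (1/4)^2 * (1/2)^2 * (exp((257/16) t) - 1) / (257/16) = exp(257*t/16)/1028 - 1/1028.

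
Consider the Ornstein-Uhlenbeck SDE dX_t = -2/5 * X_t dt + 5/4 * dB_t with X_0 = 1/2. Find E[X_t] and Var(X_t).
E[X_t] = exp(-2*t/5)/2; Var(X_t) = 125/64 - 125*exp(-4*t/5)/64

The OU SDE dX = -theta X dt + sigma dB admits the integrating factor exp(theta t): d(exp(theta t) X_t) = sigma exp(theta t) dB_t. Integrating from 0 to t:
  X_t = x_0 * exp(-theta t) + sigma * int_0^t exp(-theta (t-s)) dB_s.
The Itô integral has mean 0 and (by the Itô isometry) variance sigma^2 * int_0^t exp(-2 theta (t - s)) ds = sigma^2 * (1 - exp(-2 theta t)) / (2 theta).
With theta = 2/5, sigma = 5/4, x_0 = 1/2:
  E[X_t] = 1/2 * exp(-2/5 t) = exp(-2*t/5)/2
  Var(X_t) = (5/4)^2 * (1 - exp(-2*2/5 t)) / (2 * 2/5) = 125/64 - 125*exp(-4*t/5)/64.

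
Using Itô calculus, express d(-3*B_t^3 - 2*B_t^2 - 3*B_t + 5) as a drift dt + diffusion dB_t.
d(-3*B_t^3 - 2*B_t^2 - 3*B_t + 5) = (-9*B_t - 2) dt + (-9*B_t^2 - 4*B_t - 3) dB_t

Itô's formula for f(B_t) gives d f(B_t) = f'(B_t) dB_t + (1/2) f''(B_t) dt. Compute derivatives of f(x) = -3*x^3 - 2*x^2 - 3*x + 5:
  f'(x)  = -9*x^2 - 4*x - 3
  f''(x) = -18*x - 4
Substitute x = B_t and multiply the f'' term by 1/2:
  drift     = (1/2) * (-18*x - 4) evaluated at B_t = -9*B_t - 2
  diffusion = (-9*x^2 - 4*x - 3) evaluated at B_t = -9*B_t^2 - 4*B_t - 3
Therefore d(-3*B_t^3 - 2*B_t^2 - 3*B_t + 5) = (-9*B_t - 2) dt + (-9*B_t^2 - 4*B_t - 3) dB_t.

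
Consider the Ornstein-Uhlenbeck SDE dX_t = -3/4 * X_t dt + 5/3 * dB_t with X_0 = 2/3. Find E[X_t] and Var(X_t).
E[X_t] = 2*exp(-3*t/4)/3; Var(X_t) = 50/27 - 50*exp(-3*t/2)/27

The OU SDE dX = -theta X dt + sigma dB admits the integrating factor exp(theta t): d(exp(theta t) X_t) = sigma exp(theta t) dB_t. Integrating from 0 to t:
  X_t = x_0 * exp(-theta t) + sigma * int_0^t exp(-theta (t-s)) dB_s.
The Itô integral has mean 0 and (by the Itô isometry) variance sigma^2 * int_0^t exp(-2 theta (t - s)) ds = sigma^2 * (1 - exp(-2 theta t)) / (2 theta).
With theta = 3/4, sigma = 5/3, x_0 = 2/3:
  E[X_t] = 2/3 * exp(-3/4 t) = 2*exp(-3*t/4)/3
  Var(X_t) = (5/3)^2 * (1 - exp(-2*3/4 t)) / (2 * 3/4) = 50/27 - 50*exp(-3*t/2)/27.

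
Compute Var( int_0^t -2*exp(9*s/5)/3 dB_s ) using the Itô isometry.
Var = 10*exp(18*t/5)/81 - 10/81

The Itô integral of a deterministic integrand f(s) has mean 0 because each increment f(s) * (B_{s+ds} - B_s) has mean 0. By the Itô isometry:
  Var( int_0^t f(s) dB_s ) = E[ (int_0^t f(s) dB_s)^2 ] = int_0^t f(s)^2 ds.
Here f(s) = -2*exp(9*s/5)/3, so f(s)^2 = 4*exp(18*s/5)/9. Integrate:
  int_0^t (4*exp(18*s/5)/9) ds = 10*exp(18*t/5)/81 - 10/81.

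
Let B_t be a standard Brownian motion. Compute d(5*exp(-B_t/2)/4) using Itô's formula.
d(5*exp(-B_t/2)/4) = (5*exp(-B_t/2)/32) dt + (-5*exp(-B_t/2)/8) dB_t

Itô's formula for f(B_t) gives d f(B_t) = f'(B_t) dB_t + (1/2) f''(B_t) dt. Compute derivatives of f(x) = 5*exp(-x/2)/4:
  f'(x)  = -5*exp(-x/2)/8
  f''(x) = 5*exp(-x/2)/16
Substitute x = B_t and multiply the f'' term by 1/2:
  drift     = (1/2) * (5*exp(-x/2)/16) evaluated at B_t = 5*exp(-B_t/2)/32
  diffusion = (-5*exp(-x/2)/8) evaluated at B_t = -5*exp(-B_t/2)/8
Therefore d(5*exp(-B_t/2)/4) = (5*exp(-B_t/2)/32) dt + (-5*exp(-B_t/2)/8) dB_t.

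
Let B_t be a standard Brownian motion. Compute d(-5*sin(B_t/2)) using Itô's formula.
d(-5*sin(B_t/2)) = (5*sin(B_t/2)/8) dt + (-5*cos(B_t/2)/2) dB_t

Itô's formula for f(B_t) gives d f(B_t) = f'(B_t) dB_t + (1/2) f''(B_t) dt. Compute derivatives of f(x) = -5*sin(x/2):
  f'(x)  = -5*cos(x/2)/2
  f''(x) = 5*sin(x/2)/4
Substitute x = B_t and multiply the f'' term by 1/2:
  drift     = (1/2) * (5*sin(x/2)/4) evaluated at B_t = 5*sin(B_t/2)/8
  diffusion = (-5*cos(x/2)/2) evaluated at B_t = -5*cos(B_t/2)/2
Therefore d(-5*sin(B_t/2)) = (5*sin(B_t/2)/8) dt + (-5*cos(B_t/2)/2) dB_t.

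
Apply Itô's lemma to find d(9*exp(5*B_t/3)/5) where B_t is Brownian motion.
d(9*exp(5*B_t/3)/5) = (5*exp(5*B_t/3)/2) dt + (3*exp(5*B_t/3)) dB_t

Itô's formula for f(B_t) gives d f(B_t) = f'(B_t) dB_t + (1/2) f''(B_t) dt. Compute derivatives of f(x) = 9*exp(5*x/3)/5:
  f'(x)  = 3*exp(5*x/3)
  f''(x) = 5*exp(5*x/3)
Substitute x = B_t and multiply the f'' term by 1/2:
  drift     = (1/2) * (5*exp(5*x/3)) evaluated at B_t = 5*exp(5*B_t/3)/2
  diffusion = (3*exp(5*x/3)) evaluated at B_t = 3*exp(5*B_t/3)
Therefore d(9*exp(5*B_t/3)/5) = (5*exp(5*B_t/3)/2) dt + (3*exp(5*B_t/3)) dB_t.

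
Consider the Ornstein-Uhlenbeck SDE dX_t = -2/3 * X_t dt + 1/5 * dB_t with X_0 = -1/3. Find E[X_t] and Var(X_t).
E[X_t] = -exp(-2*t/3)/3; Var(X_t) = 3/100 - 3*exp(-4*t/3)/100

The OU SDE dX = -theta X dt + sigma dB admits the integrating factor exp(theta t): d(exp(theta t) X_t) = sigma exp(theta t) dB_t. Integrating from 0 to t:
  X_t = x_0 * exp(-theta t) + sigma * int_0^t exp(-theta (t-s)) dB_s.
The Itô integral has mean 0 and (by the Itô isometry) variance sigma^2 * int_0^t exp(-2 theta (t - s)) ds = sigma^2 * (1 - exp(-2 theta t)) / (2 theta).
With theta = 2/3, sigma = 1/5, x_0 = -1/3:
  E[X_t] = -1/3 * exp(-2/3 t) = -exp(-2*t/3)/3
  Var(X_t) = (1/5)^2 * (1 - exp(-2*2/3 t)) / (2 * 2/3) = 3/100 - 3*exp(-4*t/3)/100.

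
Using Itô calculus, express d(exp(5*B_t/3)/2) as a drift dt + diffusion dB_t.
d(exp(5*B_t/3)/2) = (25*exp(5*B_t/3)/36) dt + (5*exp(5*B_t/3)/6) dB_t

Itô's formula for f(B_t) gives d f(B_t) = f'(B_t) dB_t + (1/2) f''(B_t) dt. Compute derivatives of f(x) = exp(5*x/3)/2:
  f'(x)  = 5*exp(5*x/3)/6
  f''(x) = 25*exp(5*x/3)/18
Substitute x = B_t and multiply the f'' term by 1/2:
  drift     = (1/2) * (25*exp(5*x/3)/18) evaluated at B_t = 25*exp(5*B_t/3)/36
  diffusion = (5*exp(5*x/3)/6) evaluated at B_t = 5*exp(5*B_t/3)/6
Therefore d(exp(5*B_t/3)/2) = (25*exp(5*B_t/3)/36) dt + (5*exp(5*B_t/3)/6) dB_t.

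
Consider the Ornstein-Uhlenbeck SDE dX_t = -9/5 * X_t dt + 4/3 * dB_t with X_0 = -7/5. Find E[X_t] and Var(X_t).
E[X_t] = -7*exp(-9*t/5)/5; Var(X_t) = 40/81 - 40*exp(-18*t/5)/81

The OU SDE dX = -theta X dt + sigma dB admits the integrating factor exp(theta t): d(exp(theta t) X_t) = sigma exp(theta t) dB_t. Integrating from 0 to t:
  X_t = x_0 * exp(-theta t) + sigma * int_0^t exp(-theta (t-s)) dB_s.
The Itô integral has mean 0 and (by the Itô isometry) variance sigma^2 * int_0^t exp(-2 theta (t - s)) ds = sigma^2 * (1 - exp(-2 theta t)) / (2 theta).
With theta = 9/5, sigma = 4/3, x_0 = -7/5:
  E[X_t] = -7/5 * exp(-9/5 t) = -7*exp(-9*t/5)/5
  Var(X_t) = (4/3)^2 * (1 - exp(-2*9/5 t)) / (2 * 9/5) = 40/81 - 40*exp(-18*t/5)/81.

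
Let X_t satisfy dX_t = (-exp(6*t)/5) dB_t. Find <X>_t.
<X>_t = exp(12*t)/300 - 1/300

For an Itô process dX_t = a(t) dt + b(t) dB_t, the quadratic variation is <X>_t = int_0^t b(s)^2 ds (the drift term does not contribute). Here b(s) = -exp(6*s)/5, so
  b(s)^2 = exp(12*s)/25.
Integrating from 0 to t:
  <X>_t = int_0^t (exp(12*s)/25) ds = exp(12*t)/300 - 1/300.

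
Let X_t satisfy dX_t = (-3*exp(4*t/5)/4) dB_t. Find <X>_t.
<X>_t = 45*exp(8*t/5)/128 - 45/128

For an Itô process dX_t = a(t) dt + b(t) dB_t, the quadratic variation is <X>_t = int_0^t b(s)^2 ds (the drift term does not contribute). Here b(s) = -3*exp(4*s/5)/4, so
  b(s)^2 = 9*exp(8*s/5)/16.
Integrating from 0 to t:
  <X>_t = int_0^t (9*exp(8*s/5)/16) ds = 45*exp(8*t/5)/128 - 45/128.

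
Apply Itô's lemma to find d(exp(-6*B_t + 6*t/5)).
d(exp(-6*B_t + 6*t/5)) = (96*exp(-6*B_t + 6*t/5)/5) dt + (-6*exp(-6*B_t + 6*t/5)) dB_t

Itô's formula for f(t, x): d f(t, B_t) = (f_t + (1/2) f_xx) dt + f_x dB_t. Compute partials of f(t, x) = exp(6*t/5 - 6*x):
  f_t(t,x)  = 6*exp(6*t/5 - 6*x)/5
  f_x(t,x)  = -6*exp(6*t/5 - 6*x)
  f_xx(t,x) = 36*exp(6*t/5 - 6*x)
Assemble drift = f_t + (1/2) f_xx = 96*exp(6*t/5 - 6*x)/5 and diffusion = f_x = -6*exp(6*t/5 - 6*x). Substituting x = B_t:
  d(exp(-6*B_t + 6*t/5)) = (96*exp(-6*B_t + 6*t/5)/5) dt + (-6*exp(-6*B_t + 6*t/5)) dB_t.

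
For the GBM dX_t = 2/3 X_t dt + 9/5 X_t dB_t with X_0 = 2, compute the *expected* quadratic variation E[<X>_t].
E[<X>_t] = 972*exp(343*t/75)/343 - 972/343

<X>_t = int_0^t ((9/5) * X_s)^2 ds. Taking expectation inside the integral: E[<X>_t] = (9/5)^2 * int_0^t E[X_s^2] ds. For GBM, E[X_s^2] = x_0^2 * exp((2 mu + sigma^2) s). Integrating:
  E[<X>_t] = (9/5)^2 * 2^2 * (exp((2*(2/3) + (9/5)^2) t) - 1) / (2*(2/3) + (9/5)^2)
           = (9/5)^2 * 2^2 * (exp((343/75) t) - 1) / (343/75) = 972*exp(343*t/75)/343 - 972/343.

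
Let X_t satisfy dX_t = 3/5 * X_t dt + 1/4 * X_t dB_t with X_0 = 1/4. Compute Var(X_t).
Var(X_t) = (exp(t/16) - 1)*exp(6*t/5)/16

For GBM dX = mu X dt + sigma X dB with X_0 = x_0, apply Itô to Y = log X: dY = (mu - sigma^2/2) dt + sigma dB, so Y_t = log(x_0) + (mu - sigma^2/2) t + sigma B_t and hence X_t = x_0 * exp((mu - sigma^2/2) t + sigma B_t).
With mu = 3/5, sigma = 1/4, x_0 = 1/4, this gives:
  X_t = 1/4 * exp((91/160) * t + (1/4) * B_t).
Since sigma*B_t ~ Normal(0, sigma^2 t), E[exp(sigma*B_t)] = exp(sigma^2 t / 2); so E[X_t] = x_0 * exp((mu - sigma^2/2) t) * exp(sigma^2 t / 2) = x_0 * exp(mu t) = exp(3*t/5)/4.
Var(X_t) = E[X_t^2] - (E[X_t])^2 = x_0^2 * exp(2 mu t) * (exp(sigma^2 t) - 1) = (exp(t/16) - 1)*exp(6*t/5)/16.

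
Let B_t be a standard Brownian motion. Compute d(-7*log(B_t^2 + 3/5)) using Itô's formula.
d(-7*log(B_t^2 + 3/5)) = (35*(5*B_t^2 - 3)/(5*B_t^2 + 3)^2) dt + (-70*B_t/(5*B_t^2 + 3)) dB_t

Itô's formula for f(B_t) gives d f(B_t) = f'(B_t) dB_t + (1/2) f''(B_t) dt. Compute derivatives of f(x) = -7*log(x^2 + 3/5):
  f'(x)  = -70*x/(5*x^2 + 3)
  f''(x) = 70*(5*x^2 - 3)/(5*x^2 + 3)^2
Substitute x = B_t and multiply the f'' term by 1/2:
  drift     = (1/2) * (70*(5*x^2 - 3)/(5*x^2 + 3)^2) evaluated at B_t = 35*(5*B_t^2 - 3)/(5*B_t^2 + 3)^2
  diffusion = (-70*x/(5*x^2 + 3)) evaluated at B_t = -70*B_t/(5*B_t^2 + 3)
Therefore d(-7*log(B_t^2 + 3/5)) = (35*(5*B_t^2 - 3)/(5*B_t^2 + 3)^2) dt + (-70*B_t/(5*B_t^2 + 3)) dB_t.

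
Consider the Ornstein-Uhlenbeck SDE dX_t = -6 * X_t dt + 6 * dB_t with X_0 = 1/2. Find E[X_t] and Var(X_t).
E[X_t] = exp(-6*t)/2; Var(X_t) = 3 - 3*exp(-12*t)

The OU SDE dX = -theta X dt + sigma dB admits the integrating factor exp(theta t): d(exp(theta t) X_t) = sigma exp(theta t) dB_t. Integrating from 0 to t:
  X_t = x_0 * exp(-theta t) + sigma * int_0^t exp(-theta (t-s)) dB_s.
The Itô integral has mean 0 and (by the Itô isometry) variance sigma^2 * int_0^t exp(-2 theta (t - s)) ds = sigma^2 * (1 - exp(-2 theta t)) / (2 theta).
With theta = 6, sigma = 6, x_0 = 1/2:
  E[X_t] = 1/2 * exp(-6 t) = exp(-6*t)/2
  Var(X_t) = (6)^2 * (1 - exp(-2*6 t)) / (2 * 6) = 3 - 3*exp(-12*t).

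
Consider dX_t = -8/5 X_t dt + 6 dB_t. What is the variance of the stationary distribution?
lim Var(X_t) = 45/4

The OU SDE dX = -theta X dt + sigma dB admits the integrating factor exp(theta t): d(exp(theta t) X_t) = sigma exp(theta t) dB_t. Integrating from 0 to t gives X_t = x_0 * exp(-theta t) + sigma * int_0^t exp(-theta (t-s)) dB_s for any initial x_0. The Itô integral has variance (by the Itô isometry) sigma^2 * int_0^t exp(-2 theta (t - s)) ds = sigma^2 * (1 - exp(-2 theta t)) / (2 theta), independent of x_0.
With theta = 8/5, sigma = 6:
  Var(X_t) = (6)^2 * (1 - exp(-2*8/5 t)) / (2 * 8/5) = 45/4 - 45*exp(-16*t/5)/4.
As t -> infinity, exp(-2*8/5 t) -> 0, so the stationary variance is sigma^2 / (2 theta) = 45/4.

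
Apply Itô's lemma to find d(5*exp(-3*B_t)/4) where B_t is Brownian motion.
d(5*exp(-3*B_t)/4) = (45*exp(-3*B_t)/8) dt + (-15*exp(-3*B_t)/4) dB_t

Itô's formula for f(B_t) gives d f(B_t) = f'(B_t) dB_t + (1/2) f''(B_t) dt. Compute derivatives of f(x) = 5*exp(-3*x)/4:
  f'(x)  = -15*exp(-3*x)/4
  f''(x) = 45*exp(-3*x)/4
Substitute x = B_t and multiply the f'' term by 1/2:
  drift     = (1/2) * (45*exp(-3*x)/4) evaluated at B_t = 45*exp(-3*B_t)/8
  diffusion = (-15*exp(-3*x)/4) evaluated at B_t = -15*exp(-3*B_t)/4
Therefore d(5*exp(-3*B_t)/4) = (45*exp(-3*B_t)/8) dt + (-15*exp(-3*B_t)/4) dB_t.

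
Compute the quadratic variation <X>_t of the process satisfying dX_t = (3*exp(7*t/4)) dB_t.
<X>_t = 18*exp(7*t/2)/7 - 18/7

For an Itô process dX_t = a(t) dt + b(t) dB_t, the quadratic variation is <X>_t = int_0^t b(s)^2 ds (the drift term does not contribute). Here b(s) = 3*exp(7*s/4), so
  b(s)^2 = 9*exp(7*s/2).
Integrating from 0 to t:
  <X>_t = int_0^t (9*exp(7*s/2)) ds = 18*exp(7*t/2)/7 - 18/7.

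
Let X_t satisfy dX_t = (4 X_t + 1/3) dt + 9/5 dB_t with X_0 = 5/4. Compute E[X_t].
E[X_t] = 4*exp(4*t)/3 - 1/12

Taking expectations and using E[dB_t] = 0, the mean m(t) = E[X_t] satisfies the ODE m'(t) = a m(t) + b with m(0) = x_0. With a = 4, b = 1/3, x_0 = 5/4, the solution is
  m(t) = x_0 * exp(a t) + (b/a) * (exp(a t) - 1)
       = (5/4) * exp(4 t) + ((1/3)/4) * (exp(4 t) - 1)
       = 4*exp(4*t)/3 - 1/12.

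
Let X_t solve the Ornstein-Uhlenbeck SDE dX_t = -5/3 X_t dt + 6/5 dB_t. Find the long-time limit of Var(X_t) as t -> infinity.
lim Var(X_t) = 54/125

The OU SDE dX = -theta X dt + sigma dB admits the integrating factor exp(theta t): d(exp(theta t) X_t) = sigma exp(theta t) dB_t. Integrating from 0 to t gives X_t = x_0 * exp(-theta t) + sigma * int_0^t exp(-theta (t-s)) dB_s for any initial x_0. The Itô integral has variance (by the Itô isometry) sigma^2 * int_0^t exp(-2 theta (t - s)) ds = sigma^2 * (1 - exp(-2 theta t)) / (2 theta), independent of x_0.
With theta = 5/3, sigma = 6/5:
  Var(X_t) = (6/5)^2 * (1 - exp(-2*5/3 t)) / (2 * 5/3) = 54/125 - 54*exp(-10*t/3)/125.
As t -> infinity, exp(-2*5/3 t) -> 0, so the stationary variance is sigma^2 / (2 theta) = 54/125.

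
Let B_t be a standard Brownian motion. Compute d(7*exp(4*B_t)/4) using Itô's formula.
d(7*exp(4*B_t)/4) = (14*exp(4*B_t)) dt + (7*exp(4*B_t)) dB_t

Itô's formula for f(B_t) gives d f(B_t) = f'(B_t) dB_t + (1/2) f''(B_t) dt. Compute derivatives of f(x) = 7*exp(4*x)/4:
  f'(x)  = 7*exp(4*x)
  f''(x) = 28*exp(4*x)
Substitute x = B_t and multiply the f'' term by 1/2:
  drift     = (1/2) * (28*exp(4*x)) evaluated at B_t = 14*exp(4*B_t)
  diffusion = (7*exp(4*x)) evaluated at B_t = 7*exp(4*B_t)
Therefore d(7*exp(4*B_t)/4) = (14*exp(4*B_t)) dt + (7*exp(4*B_t)) dB_t.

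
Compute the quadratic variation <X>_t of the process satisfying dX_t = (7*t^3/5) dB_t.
<X>_t = 7*t^7/25

For an Itô process dX_t = a(t) dt + b(t) dB_t, the quadratic variation is <X>_t = int_0^t b(s)^2 ds (the drift term does not contribute). Here b(s) = 7*s^3/5, so
  b(s)^2 = 49*s^6/25.
Integrating from 0 to t:
  <X>_t = int_0^t (49*s^6/25) ds = 7*t^7/25.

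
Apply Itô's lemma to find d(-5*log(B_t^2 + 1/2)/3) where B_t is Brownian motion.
d(-5*log(B_t^2 + 1/2)/3) = (10*(2*B_t^2 - 1)/(3*(2*B_t^2 + 1)^2)) dt + (-20*B_t/(6*B_t^2 + 3)) dB_t

Itô's formula for f(B_t) gives d f(B_t) = f'(B_t) dB_t + (1/2) f''(B_t) dt. Compute derivatives of f(x) = -5*log(x^2 + 1/2)/3:
  f'(x)  = -20*x/(6*x^2 + 3)
  f''(x) = 20*(2*x^2 - 1)/(3*(2*x^2 + 1)^2)
Substitute x = B_t and multiply the f'' term by 1/2:
  drift     = (1/2) * (20*(2*x^2 - 1)/(3*(2*x^2 + 1)^2)) evaluated at B_t = 10*(2*B_t^2 - 1)/(3*(2*B_t^2 + 1)^2)
  diffusion = (-20*x/(6*x^2 + 3)) evaluated at B_t = -20*B_t/(6*B_t^2 + 3)
Therefore d(-5*log(B_t^2 + 1/2)/3) = (10*(2*B_t^2 - 1)/(3*(2*B_t^2 + 1)^2)) dt + (-20*B_t/(6*B_t^2 + 3)) dB_t.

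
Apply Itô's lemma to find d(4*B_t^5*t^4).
d(4*B_t^5*t^4) = (B_t^3*t^3*(16*B_t^2 + 40*t)) dt + (20*B_t^4*t^4) dB_t

Itô's formula for f(t, x): d f(t, B_t) = (f_t + (1/2) f_xx) dt + f_x dB_t. Compute partials of f(t, x) = 4*t^4*x^5:
  f_t(t,x)  = 16*t^3*x^5
  f_x(t,x)  = 20*t^4*x^4
  f_xx(t,x) = 80*t^4*x^3
Assemble drift = f_t + (1/2) f_xx = t^3*x^3*(40*t + 16*x^2) and diffusion = f_x = 20*t^4*x^4. Substituting x = B_t:
  d(4*B_t^5*t^4) = (B_t^3*t^3*(16*B_t^2 + 40*t)) dt + (20*B_t^4*t^4) dB_t.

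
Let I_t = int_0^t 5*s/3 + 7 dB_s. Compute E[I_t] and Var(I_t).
E[I_t] = 0; Var(I_t) = t*(25*t^2 + 315*t + 1323)/27

The Itô integral of a deterministic integrand f(s) has mean 0 because each increment f(s) * (B_{s+ds} - B_s) has mean 0. By the Itô isometry:
  Var( int_0^t f(s) dB_s ) = E[ (int_0^t f(s) dB_s)^2 ] = int_0^t f(s)^2 ds.
Here f(s) = 5*s/3 + 7, so f(s)^2 = (5*s + 21)^2/9. Integrate:
  int_0^t ((5*s + 21)^2/9) ds = t*(25*t^2 + 315*t + 1323)/27.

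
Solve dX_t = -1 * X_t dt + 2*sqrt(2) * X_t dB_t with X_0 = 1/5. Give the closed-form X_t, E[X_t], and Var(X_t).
X_t = 1/5 * exp((-5) t + (2*sqrt(2)) B_t); E[X_t] = exp(-t)/5; Var(X_t) = (exp(8*t) - 1)*exp(-2*t)/25

For GBM dX = mu X dt + sigma X dB with X_0 = x_0, apply Itô to Y = log X: dY = (mu - sigma^2/2) dt + sigma dB, so Y_t = log(x_0) + (mu - sigma^2/2) t + sigma B_t and hence X_t = x_0 * exp((mu - sigma^2/2) t + sigma B_t).
With mu = -1, sigma = 2*sqrt(2), x_0 = 1/5, this gives:
  X_t = 1/5 * exp((-5) * t + (2*sqrt(2)) * B_t).
Since sigma*B_t ~ Normal(0, sigma^2 t), E[exp(sigma*B_t)] = exp(sigma^2 t / 2); so E[X_t] = x_0 * exp((mu - sigma^2/2) t) * exp(sigma^2 t / 2) = x_0 * exp(mu t) = exp(-t)/5.
Var(X_t) = E[X_t^2] - (E[X_t])^2 = x_0^2 * exp(2 mu t) * (exp(sigma^2 t) - 1) = (exp(8*t) - 1)*exp(-2*t)/25.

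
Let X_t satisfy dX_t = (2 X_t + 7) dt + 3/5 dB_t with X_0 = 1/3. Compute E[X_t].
E[X_t] = 23*exp(2*t)/6 - 7/2

Taking expectations and using E[dB_t] = 0, the mean m(t) = E[X_t] satisfies the ODE m'(t) = a m(t) + b with m(0) = x_0. With a = 2, b = 7, x_0 = 1/3, the solution is
  m(t) = x_0 * exp(a t) + (b/a) * (exp(a t) - 1)
       = (1/3) * exp(2 t) + (7/2) * (exp(2 t) - 1)
       = 23*exp(2*t)/6 - 7/2.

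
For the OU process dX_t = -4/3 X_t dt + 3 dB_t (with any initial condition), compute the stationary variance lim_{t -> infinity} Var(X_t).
lim Var(X_t) = 27/8

The OU SDE dX = -theta X dt + sigma dB admits the integrating factor exp(theta t): d(exp(theta t) X_t) = sigma exp(theta t) dB_t. Integrating from 0 to t gives X_t = x_0 * exp(-theta t) + sigma * int_0^t exp(-theta (t-s)) dB_s for any initial x_0. The Itô integral has variance (by the Itô isometry) sigma^2 * int_0^t exp(-2 theta (t - s)) ds = sigma^2 * (1 - exp(-2 theta t)) / (2 theta), independent of x_0.
With theta = 4/3, sigma = 3:
  Var(X_t) = (3)^2 * (1 - exp(-2*4/3 t)) / (2 * 4/3) = 27/8 - 27*exp(-8*t/3)/8.
As t -> infinity, exp(-2*4/3 t) -> 0, so the stationary variance is sigma^2 / (2 theta) = 27/8.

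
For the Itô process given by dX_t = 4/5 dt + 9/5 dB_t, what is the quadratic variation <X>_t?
<X>_t = 81*t/25

For an Itô process dX_t = a(t) dt + b(t) dB_t, the quadratic variation is <X>_t = int_0^t b(s)^2 ds (the drift term does not contribute). Here b(s) = 9/5, so
  b(s)^2 = 81/25.
Integrating from 0 to t:
  <X>_t = int_0^t (81/25) ds = 81*t/25.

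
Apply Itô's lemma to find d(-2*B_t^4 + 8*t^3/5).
d(-2*B_t^4 + 8*t^3/5) = (-12*B_t^2 + 24*t^2/5) dt + (-8*B_t^3) dB_t

Itô's formula for f(t, x): d f(t, B_t) = (f_t + (1/2) f_xx) dt + f_x dB_t. Compute partials of f(t, x) = 8*t^3/5 - 2*x^4:
  f_t(t,x)  = 24*t^2/5
  f_x(t,x)  = -8*x^3
  f_xx(t,x) = -24*x^2
Assemble drift = f_t + (1/2) f_xx = 24*t^2/5 - 12*x^2 and diffusion = f_x = -8*x^3. Substituting x = B_t:
  d(-2*B_t^4 + 8*t^3/5) = (-12*B_t^2 + 24*t^2/5) dt + (-8*B_t^3) dB_t.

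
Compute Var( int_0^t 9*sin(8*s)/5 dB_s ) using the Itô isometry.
Var = 81*t/50 - 81*sin(8*t)*cos(8*t)/400

The Itô integral of a deterministic integrand f(s) has mean 0 because each increment f(s) * (B_{s+ds} - B_s) has mean 0. By the Itô isometry:
  Var( int_0^t f(s) dB_s ) = E[ (int_0^t f(s) dB_s)^2 ] = int_0^t f(s)^2 ds.
Here f(s) = 9*sin(8*s)/5, so f(s)^2 = 81*sin(8*s)^2/25. Integrate:
  int_0^t (81*sin(8*s)^2/25) ds = 81*t/50 - 81*sin(8*t)*cos(8*t)/400.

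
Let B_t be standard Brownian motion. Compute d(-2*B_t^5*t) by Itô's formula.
d(-2*B_t^5*t) = (2*B_t^3*(-B_t^2 - 10*t)) dt + (-10*B_t^4*t) dB_t

Itô's formula for f(t, x): d f(t, B_t) = (f_t + (1/2) f_xx) dt + f_x dB_t. Compute partials of f(t, x) = -2*t*x^5:
  f_t(t,x)  = -2*x^5
  f_x(t,x)  = -10*t*x^4
  f_xx(t,x) = -40*t*x^3
Assemble drift = f_t + (1/2) f_xx = 2*x^3*(-10*t - x^2) and diffusion = f_x = -10*t*x^4. Substituting x = B_t:
  d(-2*B_t^5*t) = (2*B_t^3*(-B_t^2 - 10*t)) dt + (-10*B_t^4*t) dB_t.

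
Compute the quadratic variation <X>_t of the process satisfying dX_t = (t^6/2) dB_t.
<X>_t = t^13/52

For an Itô process dX_t = a(t) dt + b(t) dB_t, the quadratic variation is <X>_t = int_0^t b(s)^2 ds (the drift term does not contribute). Here b(s) = s^6/2, so
  b(s)^2 = s^12/4.
Integrating from 0 to t:
  <X>_t = int_0^t (s^12/4) ds = t^13/52.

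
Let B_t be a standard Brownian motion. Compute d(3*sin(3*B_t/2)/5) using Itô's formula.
d(3*sin(3*B_t/2)/5) = (-27*sin(3*B_t/2)/40) dt + (9*cos(3*B_t/2)/10) dB_t

Itô's formula for f(B_t) gives d f(B_t) = f'(B_t) dB_t + (1/2) f''(B_t) dt. Compute derivatives of f(x) = 3*sin(3*x/2)/5:
  f'(x)  = 9*cos(3*x/2)/10
  f''(x) = -27*sin(3*x/2)/20
Substitute x = B_t and multiply the f'' term by 1/2:
  drift     = (1/2) * (-27*sin(3*x/2)/20) evaluated at B_t = -27*sin(3*B_t/2)/40
  diffusion = (9*cos(3*x/2)/10) evaluated at B_t = 9*cos(3*B_t/2)/10
Therefore d(3*sin(3*B_t/2)/5) = (-27*sin(3*B_t/2)/40) dt + (9*cos(3*B_t/2)/10) dB_t.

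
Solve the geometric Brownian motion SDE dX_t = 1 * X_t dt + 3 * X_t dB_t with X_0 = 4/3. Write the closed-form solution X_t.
X_t = 4/3 * exp((-7/2) * t + (3) * B_t)

For GBM dX = mu X dt + sigma X dB with X_0 = x_0, apply Itô to Y = log X: dY = (mu - sigma^2/2) dt + sigma dB, so Y_t = log(x_0) + (mu - sigma^2/2) t + sigma B_t and hence X_t = x_0 * exp((mu - sigma^2/2) t + sigma B_t).
With mu = 1, sigma = 3, x_0 = 4/3, this gives:
  X_t = 4/3 * exp((-7/2) * t + (3) * B_t).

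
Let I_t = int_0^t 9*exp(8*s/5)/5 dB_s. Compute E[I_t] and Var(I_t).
E[I_t] = 0; Var(I_t) = 81*exp(16*t/5)/80 - 81/80

The Itô integral of a deterministic integrand f(s) has mean 0 because each increment f(s) * (B_{s+ds} - B_s) has mean 0. By the Itô isometry:
  Var( int_0^t f(s) dB_s ) = E[ (int_0^t f(s) dB_s)^2 ] = int_0^t f(s)^2 ds.
Here f(s) = 9*exp(8*s/5)/5, so f(s)^2 = 81*exp(16*s/5)/25. Integrate:
  int_0^t (81*exp(16*s/5)/25) ds = 81*exp(16*t/5)/80 - 81/80.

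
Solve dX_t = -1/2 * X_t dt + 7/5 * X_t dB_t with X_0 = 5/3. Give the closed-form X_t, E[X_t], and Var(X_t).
X_t = 5/3 * exp((-37/25) t + (7/5) B_t); E[X_t] = 5*exp(-t/2)/3; Var(X_t) = (25*exp(49*t/25) - 25)*exp(-t)/9

For GBM dX = mu X dt + sigma X dB with X_0 = x_0, apply Itô to Y = log X: dY = (mu - sigma^2/2) dt + sigma dB, so Y_t = log(x_0) + (mu - sigma^2/2) t + sigma B_t and hence X_t = x_0 * exp((mu - sigma^2/2) t + sigma B_t).
With mu = -1/2, sigma = 7/5, x_0 = 5/3, this gives:
  X_t = 5/3 * exp((-37/25) * t + (7/5) * B_t).
Since sigma*B_t ~ Normal(0, sigma^2 t), E[exp(sigma*B_t)] = exp(sigma^2 t / 2); so E[X_t] = x_0 * exp((mu - sigma^2/2) t) * exp(sigma^2 t / 2) = x_0 * exp(mu t) = 5*exp(-t/2)/3.
Var(X_t) = E[X_t^2] - (E[X_t])^2 = x_0^2 * exp(2 mu t) * (exp(sigma^2 t) - 1) = (25*exp(49*t/25) - 25)*exp(-t)/9.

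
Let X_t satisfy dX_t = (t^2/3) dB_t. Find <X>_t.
<X>_t = t^5/45

For an Itô process dX_t = a(t) dt + b(t) dB_t, the quadratic variation is <X>_t = int_0^t b(s)^2 ds (the drift term does not contribute). Here b(s) = s^2/3, so
  b(s)^2 = s^4/9.
Integrating from 0 to t:
  <X>_t = int_0^t (s^4/9) ds = t^5/45.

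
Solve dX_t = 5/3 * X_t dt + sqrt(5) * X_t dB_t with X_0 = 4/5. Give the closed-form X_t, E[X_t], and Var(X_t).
X_t = 4/5 * exp((-5/6) t + (sqrt(5)) B_t); E[X_t] = 4*exp(5*t/3)/5; Var(X_t) = 16*(exp(5*t) - 1)*exp(10*t/3)/25

For GBM dX = mu X dt + sigma X dB with X_0 = x_0, apply Itô to Y = log X: dY = (mu - sigma^2/2) dt + sigma dB, so Y_t = log(x_0) + (mu - sigma^2/2) t + sigma B_t and hence X_t = x_0 * exp((mu - sigma^2/2) t + sigma B_t).
With mu = 5/3, sigma = sqrt(5), x_0 = 4/5, this gives:
  X_t = 4/5 * exp((-5/6) * t + (sqrt(5)) * B_t).
Since sigma*B_t ~ Normal(0, sigma^2 t), E[exp(sigma*B_t)] = exp(sigma^2 t / 2); so E[X_t] = x_0 * exp((mu - sigma^2/2) t) * exp(sigma^2 t / 2) = x_0 * exp(mu t) = 4*exp(5*t/3)/5.
Var(X_t) = E[X_t^2] - (E[X_t])^2 = x_0^2 * exp(2 mu t) * (exp(sigma^2 t) - 1) = 16*(exp(5*t) - 1)*exp(10*t/3)/25.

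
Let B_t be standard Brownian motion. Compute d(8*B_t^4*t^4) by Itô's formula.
d(8*B_t^4*t^4) = (B_t^2*t^3*(32*B_t^2 + 48*t)) dt + (32*B_t^3*t^4) dB_t

Itô's formula for f(t, x): d f(t, B_t) = (f_t + (1/2) f_xx) dt + f_x dB_t. Compute partials of f(t, x) = 8*t^4*x^4:
  f_t(t,x)  = 32*t^3*x^4
  f_x(t,x)  = 32*t^4*x^3
  f_xx(t,x) = 96*t^4*x^2
Assemble drift = f_t + (1/2) f_xx = t^3*x^2*(48*t + 32*x^2) and diffusion = f_x = 32*t^4*x^3. Substituting x = B_t:
  d(8*B_t^4*t^4) = (B_t^2*t^3*(32*B_t^2 + 48*t)) dt + (32*B_t^3*t^4) dB_t.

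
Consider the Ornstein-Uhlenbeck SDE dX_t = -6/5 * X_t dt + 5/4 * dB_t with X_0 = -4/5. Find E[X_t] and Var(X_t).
E[X_t] = -4*exp(-6*t/5)/5; Var(X_t) = 125/192 - 125*exp(-12*t/5)/192

The OU SDE dX = -theta X dt + sigma dB admits the integrating factor exp(theta t): d(exp(theta t) X_t) = sigma exp(theta t) dB_t. Integrating from 0 to t:
  X_t = x_0 * exp(-theta t) + sigma * int_0^t exp(-theta (t-s)) dB_s.
The Itô integral has mean 0 and (by the Itô isometry) variance sigma^2 * int_0^t exp(-2 theta (t - s)) ds = sigma^2 * (1 - exp(-2 theta t)) / (2 theta).
With theta = 6/5, sigma = 5/4, x_0 = -4/5:
  E[X_t] = -4/5 * exp(-6/5 t) = -4*exp(-6*t/5)/5
  Var(X_t) = (5/4)^2 * (1 - exp(-2*6/5 t)) / (2 * 6/5) = 125/192 - 125*exp(-12*t/5)/192.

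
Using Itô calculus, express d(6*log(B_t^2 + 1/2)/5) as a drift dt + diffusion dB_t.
d(6*log(B_t^2 + 1/2)/5) = (12*(1 - 2*B_t^2)/(5*(2*B_t^2 + 1)^2)) dt + (24*B_t/(5*(2*B_t^2 + 1))) dB_t

Itô's formula for f(B_t) gives d f(B_t) = f'(B_t) dB_t + (1/2) f''(B_t) dt. Compute derivatives of f(x) = 6*log(x^2 + 1/2)/5:
  f'(x)  = 24*x/(5*(2*x^2 + 1))
  f''(x) = 24*(1 - 2*x^2)/(5*(2*x^2 + 1)^2)
Substitute x = B_t and multiply the f'' term by 1/2:
  drift     = (1/2) * (24*(1 - 2*x^2)/(5*(2*x^2 + 1)^2)) evaluated at B_t = 12*(1 - 2*B_t^2)/(5*(2*B_t^2 + 1)^2)
  diffusion = (24*x/(5*(2*x^2 + 1))) evaluated at B_t = 24*B_t/(5*(2*B_t^2 + 1))
Therefore d(6*log(B_t^2 + 1/2)/5) = (12*(1 - 2*B_t^2)/(5*(2*B_t^2 + 1)^2)) dt + (24*B_t/(5*(2*B_t^2 + 1))) dB_t.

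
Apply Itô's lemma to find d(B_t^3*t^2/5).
d(B_t^3*t^2/5) = (B_t*t*(2*B_t^2 + 3*t)/5) dt + (3*B_t^2*t^2/5) dB_t

Itô's formula for f(t, x): d f(t, B_t) = (f_t + (1/2) f_xx) dt + f_x dB_t. Compute partials of f(t, x) = t^2*x^3/5:
  f_t(t,x)  = 2*t*x^3/5
  f_x(t,x)  = 3*t^2*x^2/5
  f_xx(t,x) = 6*t^2*x/5
Assemble drift = f_t + (1/2) f_xx = t*x*(3*t + 2*x^2)/5 and diffusion = f_x = 3*t^2*x^2/5. Substituting x = B_t:
  d(B_t^3*t^2/5) = (B_t*t*(2*B_t^2 + 3*t)/5) dt + (3*B_t^2*t^2/5) dB_t.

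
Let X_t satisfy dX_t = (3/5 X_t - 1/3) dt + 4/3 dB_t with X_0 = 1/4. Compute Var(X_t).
Var(X_t) = 40*exp(6*t/5)/27 - 40/27

The variance V(t) = Var(X_t) satisfies V'(t) = 2 a V(t) + c^2 with V(0) = 0 (drift coefficient is linear in X, diffusion is constant). With a = 3/5, c = 4/3, the solution is
  V(t) = (c^2 / (2 a)) * (exp(2 a t) - 1)
       = ((4/3)^2 / (2*(3/5))) * (exp((6/5) t) - 1)
       = 40*exp(6*t/5)/27 - 40/27.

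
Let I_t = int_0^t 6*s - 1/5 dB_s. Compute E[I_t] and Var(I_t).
E[I_t] = 0; Var(I_t) = t*(300*t^2 - 30*t + 1)/25

The Itô integral of a deterministic integrand f(s) has mean 0 because each increment f(s) * (B_{s+ds} - B_s) has mean 0. By the Itô isometry:
  Var( int_0^t f(s) dB_s ) = E[ (int_0^t f(s) dB_s)^2 ] = int_0^t f(s)^2 ds.
Here f(s) = 6*s - 1/5, so f(s)^2 = (30*s - 1)^2/25. Integrate:
  int_0^t ((30*s - 1)^2/25) ds = t*(300*t^2 - 30*t + 1)/25.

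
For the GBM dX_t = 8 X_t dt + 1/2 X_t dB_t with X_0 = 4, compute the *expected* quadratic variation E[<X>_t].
E[<X>_t] = 16*exp(65*t/4)/65 - 16/65

<X>_t = int_0^t ((1/2) * X_s)^2 ds. Taking expectation inside the integral: E[<X>_t] = (1/2)^2 * int_0^t E[X_s^2] ds. For GBM, E[X_s^2] = x_0^2 * exp((2 mu + sigma^2) s). Integrating:
  E[<X>_t] = (1/2)^2 * 4^2 * (exp((2*8 + (1/2)^2) t) - 1) / (2*8 + (1/2)^2)
           = (1/2)^2 * 4^2 * (exp((65/4) t) - 1) / (65/4) = 16*exp(65*t/4)/65 - 16/65.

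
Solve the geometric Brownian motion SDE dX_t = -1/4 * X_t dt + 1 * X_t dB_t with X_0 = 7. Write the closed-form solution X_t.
X_t = 7 * exp((-3/4) * t + (1) * B_t)

For GBM dX = mu X dt + sigma X dB with X_0 = x_0, apply Itô to Y = log X: dY = (mu - sigma^2/2) dt + sigma dB, so Y_t = log(x_0) + (mu - sigma^2/2) t + sigma B_t and hence X_t = x_0 * exp((mu - sigma^2/2) t + sigma B_t).
With mu = -1/4, sigma = 1, x_0 = 7, this gives:
  X_t = 7 * exp((-3/4) * t + (1) * B_t).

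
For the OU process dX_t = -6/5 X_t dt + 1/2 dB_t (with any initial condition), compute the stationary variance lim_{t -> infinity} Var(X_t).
lim Var(X_t) = 5/48

The OU SDE dX = -theta X dt + sigma dB admits the integrating factor exp(theta t): d(exp(theta t) X_t) = sigma exp(theta t) dB_t. Integrating from 0 to t gives X_t = x_0 * exp(-theta t) + sigma * int_0^t exp(-theta (t-s)) dB_s for any initial x_0. The Itô integral has variance (by the Itô isometry) sigma^2 * int_0^t exp(-2 theta (t - s)) ds = sigma^2 * (1 - exp(-2 theta t)) / (2 theta), independent of x_0.
With theta = 6/5, sigma = 1/2:
  Var(X_t) = (1/2)^2 * (1 - exp(-2*6/5 t)) / (2 * 6/5) = 5/48 - 5*exp(-12*t/5)/48.
As t -> infinity, exp(-2*6/5 t) -> 0, so the stationary variance is sigma^2 / (2 theta) = 5/48.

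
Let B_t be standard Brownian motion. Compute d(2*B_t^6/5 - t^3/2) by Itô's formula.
d(2*B_t^6/5 - t^3/2) = (6*B_t^4 - 3*t^2/2) dt + (12*B_t^5/5) dB_t

Itô's formula for f(t, x): d f(t, B_t) = (f_t + (1/2) f_xx) dt + f_x dB_t. Compute partials of f(t, x) = -t^3/2 + 2*x^6/5:
  f_t(t,x)  = -3*t^2/2
  f_x(t,x)  = 12*x^5/5
  f_xx(t,x) = 12*x^4
Assemble drift = f_t + (1/2) f_xx = -3*t^2/2 + 6*x^4 and diffusion = f_x = 12*x^5/5. Substituting x = B_t:
  d(2*B_t^6/5 - t^3/2) = (6*B_t^4 - 3*t^2/2) dt + (12*B_t^5/5) dB_t.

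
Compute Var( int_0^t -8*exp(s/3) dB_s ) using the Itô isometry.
Var = 96*exp(2*t/3) - 96

The Itô integral of a deterministic integrand f(s) has mean 0 because each increment f(s) * (B_{s+ds} - B_s) has mean 0. By the Itô isometry:
  Var( int_0^t f(s) dB_s ) = E[ (int_0^t f(s) dB_s)^2 ] = int_0^t f(s)^2 ds.
Here f(s) = -8*exp(s/3), so f(s)^2 = 64*exp(2*s/3). Integrate:
  int_0^t (64*exp(2*s/3)) ds = 96*exp(2*t/3) - 96.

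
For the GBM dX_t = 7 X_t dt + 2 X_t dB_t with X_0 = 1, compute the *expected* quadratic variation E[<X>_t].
E[<X>_t] = 2*exp(18*t)/9 - 2/9

<X>_t = int_0^t (2 * X_s)^2 ds. Taking expectation inside the integral: E[<X>_t] = 2^2 * int_0^t E[X_s^2] ds. For GBM, E[X_s^2] = x_0^2 * exp((2 mu + sigma^2) s). Integrating:
  E[<X>_t] = 2^2 * 1^2 * (exp((2*7 + 2^2) t) - 1) / (2*7 + 2^2)
           = 2^2 * 1^2 * (exp(18 t) - 1) / 18 = 2*exp(18*t)/9 - 2/9.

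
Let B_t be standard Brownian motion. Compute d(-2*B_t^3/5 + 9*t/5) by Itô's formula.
d(-2*B_t^3/5 + 9*t/5) = (9/5 - 6*B_t/5) dt + (-6*B_t^2/5) dB_t

Itô's formula for f(t, x): d f(t, B_t) = (f_t + (1/2) f_xx) dt + f_x dB_t. Compute partials of f(t, x) = 9*t/5 - 2*x^3/5:
  f_t(t,x)  = 9/5
  f_x(t,x)  = -6*x^2/5
  f_xx(t,x) = -12*x/5
Assemble drift = f_t + (1/2) f_xx = 9/5 - 6*x/5 and diffusion = f_x = -6*x^2/5. Substituting x = B_t:
  d(-2*B_t^3/5 + 9*t/5) = (9/5 - 6*B_t/5) dt + (-6*B_t^2/5) dB_t.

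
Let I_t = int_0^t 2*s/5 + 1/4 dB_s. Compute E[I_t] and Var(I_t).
E[I_t] = 0; Var(I_t) = t*(64*t^2 + 120*t + 75)/1200

The Itô integral of a deterministic integrand f(s) has mean 0 because each increment f(s) * (B_{s+ds} - B_s) has mean 0. By the Itô isometry:
  Var( int_0^t f(s) dB_s ) = E[ (int_0^t f(s) dB_s)^2 ] = int_0^t f(s)^2 ds.
Here f(s) = 2*s/5 + 1/4, so f(s)^2 = (8*s + 5)^2/400. Integrate:
  int_0^t ((8*s + 5)^2/400) ds = t*(64*t^2 + 120*t + 75)/1200.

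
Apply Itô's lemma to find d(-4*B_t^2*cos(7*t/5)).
d(-4*B_t^2*cos(7*t/5)) = (28*B_t^2*sin(7*t/5)/5 - 4*cos(7*t/5)) dt + (-8*B_t*cos(7*t/5)) dB_t

Itô's formula for f(t, x): d f(t, B_t) = (f_t + (1/2) f_xx) dt + f_x dB_t. Compute partials of f(t, x) = -4*x^2*cos(7*t/5):
  f_t(t,x)  = 28*x^2*sin(7*t/5)/5
  f_x(t,x)  = -8*x*cos(7*t/5)
  f_xx(t,x) = -8*cos(7*t/5)
Assemble drift = f_t + (1/2) f_xx = 28*x^2*sin(7*t/5)/5 - 4*cos(7*t/5) and diffusion = f_x = -8*x*cos(7*t/5). Substituting x = B_t:
  d(-4*B_t^2*cos(7*t/5)) = (28*B_t^2*sin(7*t/5)/5 - 4*cos(7*t/5)) dt + (-8*B_t*cos(7*t/5)) dB_t.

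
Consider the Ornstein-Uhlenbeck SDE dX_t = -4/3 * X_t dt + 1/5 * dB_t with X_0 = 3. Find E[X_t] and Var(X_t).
E[X_t] = 3*exp(-4*t/3); Var(X_t) = 3/200 - 3*exp(-8*t/3)/200

The OU SDE dX = -theta X dt + sigma dB admits the integrating factor exp(theta t): d(exp(theta t) X_t) = sigma exp(theta t) dB_t. Integrating from 0 to t:
  X_t = x_0 * exp(-theta t) + sigma * int_0^t exp(-theta (t-s)) dB_s.
The Itô integral has mean 0 and (by the Itô isometry) variance sigma^2 * int_0^t exp(-2 theta (t - s)) ds = sigma^2 * (1 - exp(-2 theta t)) / (2 theta).
With theta = 4/3, sigma = 1/5, x_0 = 3:
  E[X_t] = 3 * exp(-4/3 t) = 3*exp(-4*t/3)
  Var(X_t) = (1/5)^2 * (1 - exp(-2*4/3 t)) / (2 * 4/3) = 3/200 - 3*exp(-8*t/3)/200.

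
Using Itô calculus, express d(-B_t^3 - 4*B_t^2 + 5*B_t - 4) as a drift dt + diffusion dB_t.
d(-B_t^3 - 4*B_t^2 + 5*B_t - 4) = (-3*B_t - 4) dt + (-3*B_t^2 - 8*B_t + 5) dB_t

Itô's formula for f(B_t) gives d f(B_t) = f'(B_t) dB_t + (1/2) f''(B_t) dt. Compute derivatives of f(x) = -x^3 - 4*x^2 + 5*x - 4:
  f'(x)  = -3*x^2 - 8*x + 5
  f''(x) = -6*x - 8
Substitute x = B_t and multiply the f'' term by 1/2:
  drift     = (1/2) * (-6*x - 8) evaluated at B_t = -3*B_t - 4
  diffusion = (-3*x^2 - 8*x + 5) evaluated at B_t = -3*B_t^2 - 8*B_t + 5
Therefore d(-B_t^3 - 4*B_t^2 + 5*B_t - 4) = (-3*B_t - 4) dt + (-3*B_t^2 - 8*B_t + 5) dB_t.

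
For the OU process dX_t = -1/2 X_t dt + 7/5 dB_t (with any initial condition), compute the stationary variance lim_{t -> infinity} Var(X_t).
lim Var(X_t) = 49/25

The OU SDE dX = -theta X dt + sigma dB admits the integrating factor exp(theta t): d(exp(theta t) X_t) = sigma exp(theta t) dB_t. Integrating from 0 to t gives X_t = x_0 * exp(-theta t) + sigma * int_0^t exp(-theta (t-s)) dB_s for any initial x_0. The Itô integral has variance (by the Itô isometry) sigma^2 * int_0^t exp(-2 theta (t - s)) ds = sigma^2 * (1 - exp(-2 theta t)) / (2 theta), independent of x_0.
With theta = 1/2, sigma = 7/5:
  Var(X_t) = (7/5)^2 * (1 - exp(-2*1/2 t)) / (2 * 1/2) = 49/25 - 49*exp(-t)/25.
As t -> infinity, exp(-2*1/2 t) -> 0, so the stationary variance is sigma^2 / (2 theta) = 49/25.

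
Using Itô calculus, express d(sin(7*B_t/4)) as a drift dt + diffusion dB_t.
d(sin(7*B_t/4)) = (-49*sin(7*B_t/4)/32) dt + (7*cos(7*B_t/4)/4) dB_t

Itô's formula for f(B_t) gives d f(B_t) = f'(B_t) dB_t + (1/2) f''(B_t) dt. Compute derivatives of f(x) = sin(7*x/4):
  f'(x)  = 7*cos(7*x/4)/4
  f''(x) = -49*sin(7*x/4)/16
Substitute x = B_t and multiply the f'' term by 1/2:
  drift     = (1/2) * (-49*sin(7*x/4)/16) evaluated at B_t = -49*sin(7*B_t/4)/32
  diffusion = (7*cos(7*x/4)/4) evaluated at B_t = 7*cos(7*B_t/4)/4
Therefore d(sin(7*B_t/4)) = (-49*sin(7*B_t/4)/32) dt + (7*cos(7*B_t/4)/4) dB_t.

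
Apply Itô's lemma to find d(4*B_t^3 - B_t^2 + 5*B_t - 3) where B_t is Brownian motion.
d(4*B_t^3 - B_t^2 + 5*B_t - 3) = (12*B_t - 1) dt + (12*B_t^2 - 2*B_t + 5) dB_t

Itô's formula for f(B_t) gives d f(B_t) = f'(B_t) dB_t + (1/2) f''(B_t) dt. Compute derivatives of f(x) = 4*x^3 - x^2 + 5*x - 3:
  f'(x)  = 12*x^2 - 2*x + 5
  f''(x) = 24*x - 2
Substitute x = B_t and multiply the f'' term by 1/2:
  drift     = (1/2) * (24*x - 2) evaluated at B_t = 12*B_t - 1
  diffusion = (12*x^2 - 2*x + 5) evaluated at B_t = 12*B_t^2 - 2*B_t + 5
Therefore d(4*B_t^3 - B_t^2 + 5*B_t - 3) = (12*B_t - 1) dt + (12*B_t^2 - 2*B_t + 5) dB_t.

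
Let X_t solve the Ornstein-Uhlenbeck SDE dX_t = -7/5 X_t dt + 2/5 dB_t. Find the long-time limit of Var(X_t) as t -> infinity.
lim Var(X_t) = 2/35

The OU SDE dX = -theta X dt + sigma dB admits the integrating factor exp(theta t): d(exp(theta t) X_t) = sigma exp(theta t) dB_t. Integrating from 0 to t gives X_t = x_0 * exp(-theta t) + sigma * int_0^t exp(-theta (t-s)) dB_s for any initial x_0. The Itô integral has variance (by the Itô isometry) sigma^2 * int_0^t exp(-2 theta (t - s)) ds = sigma^2 * (1 - exp(-2 theta t)) / (2 theta), independent of x_0.
With theta = 7/5, sigma = 2/5:
  Var(X_t) = (2/5)^2 * (1 - exp(-2*7/5 t)) / (2 * 7/5) = 2/35 - 2*exp(-14*t/5)/35.
As t -> infinity, exp(-2*7/5 t) -> 0, so the stationary variance is sigma^2 / (2 theta) = 2/35.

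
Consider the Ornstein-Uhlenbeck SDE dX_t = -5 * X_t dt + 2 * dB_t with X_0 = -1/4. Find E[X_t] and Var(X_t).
E[X_t] = -exp(-5*t)/4; Var(X_t) = 2/5 - 2*exp(-10*t)/5

The OU SDE dX = -theta X dt + sigma dB admits the integrating factor exp(theta t): d(exp(theta t) X_t) = sigma exp(theta t) dB_t. Integrating from 0 to t:
  X_t = x_0 * exp(-theta t) + sigma * int_0^t exp(-theta (t-s)) dB_s.
The Itô integral has mean 0 and (by the Itô isometry) variance sigma^2 * int_0^t exp(-2 theta (t - s)) ds = sigma^2 * (1 - exp(-2 theta t)) / (2 theta).
With theta = 5, sigma = 2, x_0 = -1/4:
  E[X_t] = -1/4 * exp(-5 t) = -exp(-5*t)/4
  Var(X_t) = (2)^2 * (1 - exp(-2*5 t)) / (2 * 5) = 2/5 - 2*exp(-10*t)/5.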